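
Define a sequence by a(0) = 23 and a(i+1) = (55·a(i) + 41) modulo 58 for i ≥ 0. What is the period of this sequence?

Listing terms: a(0) = 23; a(1) = 30; a(2) = 9; a(3) = 14; a(4) = 57; a(5) = 44; a(6) = 25; a(7) = 24; a(8) = 27; a(9) = 18; a(10) = 45; a(11) = 22; a(12) = 33; a(13) = 0; a(14) = 41; a(15) = 34; a(16) = 55; a(17) = 50; a(18) = 7; a(19) = 20; a(20) = 39; a(21) = 40; a(22) = 37; a(23) = 46; a(24) = 19; a(25) = 42; a(26) = 31; a(27) = 6; a(28) = 23.
Since a(28) = a(0) = 23, the sequence is periodic with period 28.

28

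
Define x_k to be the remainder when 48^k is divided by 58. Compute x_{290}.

We have x_0 = 1,  x_1 = 48,  x_2 = 42,  x_3 = 44,  x_4 = 24,  x_5 = 50,  x_6 = 22,  x_7 = 12,  x_8 = 54,  x_9 = 40,  x_{10} = 6,  x_{11} = 56,  x_{12} = 20,  x_{13} = 32,  x_{14} = 28,  x_{15} = 10,  x_{16} = 16,  x_{17} = 14,  x_{18} = 34,  x_{19} = 8,  x_{20} = 36,  x_{21} = 46,  x_{22} = 4,  x_{23} = 18,  x_{24} = 52,  x_{25} = 2,  x_{26} = 38,  x_{27} = 26,  x_{28} = 30,  x_{29} = 48.
Since x_{29} = x_1 = 48, the sequence is eventually periodic: after a pre-period of length 1 it cycles with period 28.
For k ≥ 1, x_k depends only on (k - 1) mod 28. (290 - 1) mod 28 = 9, so x_{290} = x_{10} = 6.

6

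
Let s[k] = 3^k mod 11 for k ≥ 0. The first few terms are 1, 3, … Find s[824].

4

s[0] = 1; s[1] = 3; s[2] = 9; s[3] = 5; s[4] = 4; s[5] = 1.
The sequence repeats with period 5.
So s[824] = s[0 + ((824-0) mod 5)] = s[4] = 4.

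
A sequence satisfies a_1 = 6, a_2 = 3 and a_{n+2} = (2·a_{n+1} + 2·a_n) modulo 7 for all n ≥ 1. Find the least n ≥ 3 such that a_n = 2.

6

We have a_1 = 6; a_2 = 3; a_3 = 4; a_4 = 0; a_5 = 1; a_6 = 2; a_7 = 6; a_8 = 2; a_9 = 2; a_{10} = 1; a_{11} = 6; a_{12} = 0; a_{13} = 5; a_{14} = 3; a_{15} = 2; a_{16} = 3; a_{17} = 3; a_{18} = 5; a_{19} = 2; a_{20} = 0; a_{21} = 4; a_{22} = 1; a_{23} = 3; a_{24} = 1; a_{25} = 1; a_{26} = 4; a_{27} = 3; a_{28} = 0; a_{29} = 6; a_{30} = 5; a_{31} = 1; a_{32} = 5; a_{33} = 5; a_{34} = 6; a_{35} = 1; a_{36} = 0; a_{37} = 2; a_{38} = 4; a_{39} = 5; a_{40} = 4; a_{41} = 4; a_{42} = 2; a_{43} = 5; a_{44} = 0; a_{45} = 3; a_{46} = 6; a_{47} = 4; a_{48} = 6; a_{49} = 6; a_{50} = 3.
Since (a_{49}, a_{50}) = (a_1, a_2) = (6, 3) (two consecutive terms determine the rest), the sequence is periodic with period 48.
The value 2 first appears (with n ≥ 3) at a_6.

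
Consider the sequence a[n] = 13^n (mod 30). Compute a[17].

13

a[0] = 1, a[1] = 13, a[2] = 19, a[3] = 7, a[4] = 1.
The sequence repeats with period 4.
So a[17] = a[0 + ((17-0) mod 4)] = a[1] = 13.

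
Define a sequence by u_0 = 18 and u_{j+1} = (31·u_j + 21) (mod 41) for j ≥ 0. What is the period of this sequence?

Computing terms: u_0 = 18,  u_1 = 5,  u_2 = 12,  u_3 = 24,  u_4 = 27,  u_5 = 38,  u_6 = 10,  u_7 = 3,  u_8 = 32,  u_9 = 29,  u_{10} = 18.
The sequence repeats with period 10.

10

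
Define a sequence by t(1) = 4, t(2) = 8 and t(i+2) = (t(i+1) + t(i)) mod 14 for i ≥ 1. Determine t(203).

2

Computing terms: t(1) = 4; t(2) = 8; t(3) = 12; t(4) = 6; t(5) = 4; t(6) = 10; t(7) = 0; t(8) = 10; t(9) = 10; t(10) = 6; t(11) = 2; t(12) = 8; t(13) = 10; t(14) = 4; t(15) = 0; t(16) = 4; t(17) = 4; t(18) = 8.
The sequence repeats with period 16.
(203 - 1) mod 16 = 10, so t(203) = t(11) = 2.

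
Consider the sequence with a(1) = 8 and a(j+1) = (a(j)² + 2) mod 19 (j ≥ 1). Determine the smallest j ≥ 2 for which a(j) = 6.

a(1) = 8, a(2) = 9, a(3) = 7, a(4) = 13, a(5) = 0, a(6) = 2, a(7) = 6, a(8) = 0.
Since a(8) = a(5) = 0, the sequence is eventually periodic: after a pre-period of length 4 it cycles with period 3.
The value 6 first appears (with j ≥ 2) at a(7).

7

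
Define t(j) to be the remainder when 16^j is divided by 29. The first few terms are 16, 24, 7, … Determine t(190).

16

Computing terms: t(1) = 16, t(2) = 24, t(3) = 7, t(4) = 25, t(5) = 23, t(6) = 20, t(7) = 1, t(8) = 16.
Since t(8) = t(1) = 16, the sequence is periodic with period 7.
(190 - 1) mod 7 = 0, so t(190) = t(1) = 16.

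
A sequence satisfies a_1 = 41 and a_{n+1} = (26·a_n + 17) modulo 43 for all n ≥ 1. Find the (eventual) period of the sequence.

Listing terms: a_1 = 41; a_2 = 8; a_3 = 10; a_4 = 19; a_5 = 38; a_6 = 16; a_7 = 3; a_8 = 9; a_9 = 36; a_{10} = 7; a_{11} = 27; a_{12} = 31; a_{13} = 6; a_{14} = 1; a_{15} = 0; a_{16} = 17; a_{17} = 29; a_{18} = 40; a_{19} = 25; a_{20} = 22; a_{21} = 30; a_{22} = 23; a_{23} = 13; a_{24} = 11; a_{25} = 2; a_{26} = 26; a_{27} = 5; a_{28} = 18; a_{29} = 12; a_{30} = 28; a_{31} = 14; a_{32} = 37; a_{33} = 33; a_{34} = 15; a_{35} = 20; a_{36} = 21; a_{37} = 4; a_{38} = 35; a_{39} = 24; a_{40} = 39; a_{41} = 42; a_{42} = 34; a_{43} = 41.
Since a_{43} = a_1 = 41, the sequence is periodic with period 42.

42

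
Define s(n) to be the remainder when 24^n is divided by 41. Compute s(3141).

Computing terms: s(1) = 24,  s(2) = 2,  s(3) = 7,  s(4) = 4,  s(5) = 14,  s(6) = 8,  s(7) = 28,  s(8) = 16,  s(9) = 15,  s(10) = 32,  s(11) = 30,  s(12) = 23,  s(13) = 19,  s(14) = 5,  s(15) = 38,  s(16) = 10,  s(17) = 35,  s(18) = 20,  s(19) = 29,  s(20) = 40,  s(21) = 17,  s(22) = 39,  s(23) = 34,  s(24) = 37,  s(25) = 27,  s(26) = 33,  s(27) = 13,  s(28) = 25,  s(29) = 26,  s(30) = 9,  s(31) = 11,  s(32) = 18,  s(33) = 22,  s(34) = 36,  s(35) = 3,  s(36) = 31,  s(37) = 6,  s(38) = 21,  s(39) = 12,  s(40) = 1,  s(41) = 24.
The sequence repeats with period 40.
(3141 - 1) mod 40 = 20, so s(3141) = s(21) = 17.

17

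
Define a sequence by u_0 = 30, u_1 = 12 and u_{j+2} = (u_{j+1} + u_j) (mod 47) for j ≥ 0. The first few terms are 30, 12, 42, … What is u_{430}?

u_0 = 30,  u_1 = 12,  u_2 = 42,  u_3 = 7,  u_4 = 2,  u_5 = 9,  u_6 = 11,  u_7 = 20,  u_8 = 31,  u_9 = 4,  u_{10} = 35,  u_{11} = 39,  u_{12} = 27,  u_{13} = 19,  u_{14} = 46,  u_{15} = 18,  u_{16} = 17,  u_{17} = 35,  u_{18} = 5,  u_{19} = 40,  u_{20} = 45,  u_{21} = 38,  u_{22} = 36,  u_{23} = 27,  u_{24} = 16,  u_{25} = 43,  u_{26} = 12,  u_{27} = 8,  u_{28} = 20,  u_{29} = 28,  u_{30} = 1,  u_{31} = 29,  u_{32} = 30,  u_{33} = 12.
Since (u_{32}, u_{33}) = (u_0, u_1) = (30, 12) (two consecutive terms determine the rest), the sequence is periodic with period 32.
(430 - 0) mod 32 = 14, so u_{430} = u_{14} = 46.

46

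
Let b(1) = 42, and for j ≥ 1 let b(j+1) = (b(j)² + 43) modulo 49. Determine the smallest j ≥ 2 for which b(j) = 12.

4

Listing terms: b(1) = 42,  b(2) = 43,  b(3) = 30,  b(4) = 12,  b(5) = 40,  b(6) = 26,  b(7) = 33,  b(8) = 5,  b(9) = 19,  b(10) = 12.
Since b(10) = b(4) = 12, the sequence is eventually periodic: after a pre-period of length 3 it cycles with period 6.
The value 12 first appears (with j ≥ 2) at b(4).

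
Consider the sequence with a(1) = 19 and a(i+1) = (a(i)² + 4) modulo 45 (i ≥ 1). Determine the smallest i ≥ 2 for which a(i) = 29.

3

Listing terms: a(1) = 19,  a(2) = 5,  a(3) = 29,  a(4) = 35,  a(5) = 14,  a(6) = 20,  a(7) = 44,  a(8) = 5.
Since a(8) = a(2) = 5, the sequence is eventually periodic: after a pre-period of length 1 it cycles with period 6.
The value 29 first appears (with i ≥ 2) at a(3).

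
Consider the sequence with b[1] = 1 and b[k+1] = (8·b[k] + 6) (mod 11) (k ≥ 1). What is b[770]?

Computing terms: b[1] = 1, b[2] = 3, b[3] = 8, b[4] = 4, b[5] = 5, b[6] = 2, b[7] = 0, b[8] = 6, b[9] = 10, b[10] = 9, b[11] = 1.
Since b[11] = b[1] = 1, the sequence is periodic with period 10.
(770 - 1) mod 10 = 9, so b[770] = b[10] = 9.

9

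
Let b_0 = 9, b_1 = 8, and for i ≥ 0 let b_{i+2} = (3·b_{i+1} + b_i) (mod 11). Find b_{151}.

3

Computing terms: b_0 = 9; b_1 = 8; b_2 = 0; b_3 = 8; b_4 = 2; b_5 = 3; b_6 = 0; b_7 = 3; b_8 = 9; b_9 = 8.
The sequence repeats with period 8.
So b_{151} = b_{0 + ((151-0) mod 8)} = b_7 = 3.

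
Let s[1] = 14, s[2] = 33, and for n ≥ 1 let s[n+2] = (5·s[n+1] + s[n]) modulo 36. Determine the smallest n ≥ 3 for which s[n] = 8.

16

s[1] = 14,  s[2] = 33,  s[3] = 35,  s[4] = 28,  s[5] = 31,  s[6] = 3,  s[7] = 10,  s[8] = 17,  s[9] = 23,  s[10] = 24,  s[11] = 35,  s[12] = 19,  s[13] = 22,  s[14] = 21,  s[15] = 19,  s[16] = 8,  s[17] = 23,  s[18] = 15,  s[19] = 26,  s[20] = 1,  s[21] = 31,  s[22] = 12,  s[23] = 19,  s[24] = 35,  s[25] = 14,  s[26] = 33.
Since (s[25], s[26]) = (s[1], s[2]) = (14, 33) (two consecutive terms determine the rest), the sequence is periodic with period 24.
The value 8 first appears (with n ≥ 3) at s[16].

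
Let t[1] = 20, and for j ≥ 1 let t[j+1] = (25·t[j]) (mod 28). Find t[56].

24

t[1] = 20,  t[2] = 24,  t[3] = 12,  t[4] = 20.
Since t[4] = t[1] = 20, the sequence is periodic with period 3.
(56 - 1) mod 3 = 1, so t[56] = t[2] = 24.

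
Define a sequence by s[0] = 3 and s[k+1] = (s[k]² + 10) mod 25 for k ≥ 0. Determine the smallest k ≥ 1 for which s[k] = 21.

2

s[0] = 3,  s[1] = 19,  s[2] = 21,  s[3] = 1,  s[4] = 11,  s[5] = 6,  s[6] = 21.
Since s[6] = s[2] = 21, the sequence is eventually periodic: after a pre-period of length 2 it cycles with period 4.
The value 21 first appears (with k ≥ 1) at s[2].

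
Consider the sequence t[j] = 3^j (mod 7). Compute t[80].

Computing terms: t[0] = 1; t[1] = 3; t[2] = 2; t[3] = 6; t[4] = 4; t[5] = 5; t[6] = 1.
The sequence repeats with period 6.
So t[80] = t[0 + ((80-0) mod 6)] = t[2] = 2.

2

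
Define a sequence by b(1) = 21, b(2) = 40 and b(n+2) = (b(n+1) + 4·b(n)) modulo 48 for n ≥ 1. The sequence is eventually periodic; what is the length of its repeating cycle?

We have b(1) = 21,  b(2) = 40,  b(3) = 28,  b(4) = 44,  b(5) = 12,  b(6) = 44,  b(7) = 44,  b(8) = 28,  b(9) = 12,  b(10) = 28,  b(11) = 28,  b(12) = 44.
Since (b(11), b(12)) = (b(3), b(4)) = (28, 44) (two consecutive terms determine the rest), the sequence is eventually periodic: after a pre-period of length 2 it cycles with period 8.

8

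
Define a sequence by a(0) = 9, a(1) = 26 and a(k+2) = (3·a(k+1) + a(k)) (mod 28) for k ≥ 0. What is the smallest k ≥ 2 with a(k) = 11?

26

Listing terms: a(0) = 9,  a(1) = 26,  a(2) = 3,  a(3) = 7,  a(4) = 24,  a(5) = 23,  a(6) = 9,  a(7) = 22,  a(8) = 19,  a(9) = 23,  a(10) = 4,  a(11) = 7,  a(12) = 25,  a(13) = 26,  a(14) = 19,  a(15) = 27,  a(16) = 16,  a(17) = 19,  a(18) = 17,  a(19) = 14,  a(20) = 3,  a(21) = 23,  a(22) = 16,  a(23) = 15,  a(24) = 5,  a(25) = 2,  a(26) = 11,  a(27) = 7,  a(28) = 4,  a(29) = 19,  a(30) = 5,  a(31) = 6,  a(32) = 23,  a(33) = 19,  a(34) = 24,  a(35) = 7,  a(36) = 17,  a(37) = 2,  a(38) = 23,  a(39) = 15,  a(40) = 12,  a(41) = 23,  a(42) = 25,  a(43) = 14,  a(44) = 11,  a(45) = 19,  a(46) = 12,  a(47) = 27,  a(48) = 9,  a(49) = 26.
Since (a(48), a(49)) = (a(0), a(1)) = (9, 26) (two consecutive terms determine the rest), the sequence is periodic with period 48.
The value 11 first appears (with k ≥ 2) at a(26).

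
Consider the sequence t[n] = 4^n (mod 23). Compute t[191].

Computing terms: t[0] = 1, t[1] = 4, t[2] = 16, t[3] = 18, t[4] = 3, t[5] = 12, t[6] = 2, t[7] = 8, t[8] = 9, t[9] = 13, t[10] = 6, t[11] = 1.
Since t[11] = t[0] = 1, the sequence is periodic with period 11.
So t[191] = t[0 + ((191-0) mod 11)] = t[4] = 3.

3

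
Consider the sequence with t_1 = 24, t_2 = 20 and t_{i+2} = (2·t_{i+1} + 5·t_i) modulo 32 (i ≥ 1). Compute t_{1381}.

Computing terms: t_1 = 24,  t_2 = 20,  t_3 = 0,  t_4 = 4,  t_5 = 8,  t_6 = 4,  t_7 = 16,  t_8 = 20,  t_9 = 24,  t_{10} = 20.
The sequence repeats with period 8.
So t_{1381} = t_{1 + ((1381-1) mod 8)} = t_5 = 8.

8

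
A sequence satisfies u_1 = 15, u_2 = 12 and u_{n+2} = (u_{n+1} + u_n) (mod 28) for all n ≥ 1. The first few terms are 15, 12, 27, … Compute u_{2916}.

Computing terms: u_1 = 15,  u_2 = 12,  u_3 = 27,  u_4 = 11,  u_5 = 10,  u_6 = 21,  u_7 = 3,  u_8 = 24,  u_9 = 27,  u_{10} = 23,  u_{11} = 22,  u_{12} = 17,  u_{13} = 11,  u_{14} = 0,  u_{15} = 11,  u_{16} = 11,  u_{17} = 22,  u_{18} = 5,  u_{19} = 27,  u_{20} = 4,  u_{21} = 3,  u_{22} = 7,  u_{23} = 10,  u_{24} = 17,  u_{25} = 27,  u_{26} = 16,  u_{27} = 15,  u_{28} = 3,  u_{29} = 18,  u_{30} = 21,  u_{31} = 11,  u_{32} = 4,  u_{33} = 15,  u_{34} = 19,  u_{35} = 6,  u_{36} = 25,  u_{37} = 3,  u_{38} = 0,  u_{39} = 3,  u_{40} = 3,  u_{41} = 6,  u_{42} = 9,  u_{43} = 15,  u_{44} = 24,  u_{45} = 11,  u_{46} = 7,  u_{47} = 18,  u_{48} = 25,  u_{49} = 15,  u_{50} = 12.
Since (u_{49}, u_{50}) = (u_1, u_2) = (15, 12) (two consecutive terms determine the rest), the sequence is periodic with period 48.
So u_{2916} = u_{1 + ((2916-1) mod 48)} = u_{36} = 25.

25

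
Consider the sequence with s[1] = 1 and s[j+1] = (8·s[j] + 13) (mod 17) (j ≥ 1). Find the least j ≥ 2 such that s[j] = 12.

s[1] = 1, s[2] = 4, s[3] = 11, s[4] = 16, s[5] = 5, s[6] = 2, s[7] = 12, s[8] = 7, s[9] = 1.
The sequence repeats with period 8.
The value 12 first appears (with j ≥ 2) at s[7].

7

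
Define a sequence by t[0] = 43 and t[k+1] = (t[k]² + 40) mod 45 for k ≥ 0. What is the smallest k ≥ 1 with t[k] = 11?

Computing terms: t[0] = 43,  t[1] = 44,  t[2] = 41,  t[3] = 11,  t[4] = 26,  t[5] = 41.
Since t[5] = t[2] = 41, the sequence is eventually periodic: after a pre-period of length 2 it cycles with period 3.
The value 11 first appears (with k ≥ 1) at t[3].

3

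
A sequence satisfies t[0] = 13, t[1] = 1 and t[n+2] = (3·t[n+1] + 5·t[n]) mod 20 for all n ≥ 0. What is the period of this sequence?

t[0] = 13; t[1] = 1; t[2] = 8; t[3] = 9; t[4] = 7; t[5] = 6; t[6] = 13; t[7] = 9; t[8] = 12; t[9] = 1; t[10] = 3; t[11] = 14; t[12] = 17; t[13] = 1; t[14] = 8.
Since (t[13], t[14]) = (t[1], t[2]) = (1, 8) (two consecutive terms determine the rest), the sequence is eventually periodic: after a pre-period of length 1 it cycles with period 12.

12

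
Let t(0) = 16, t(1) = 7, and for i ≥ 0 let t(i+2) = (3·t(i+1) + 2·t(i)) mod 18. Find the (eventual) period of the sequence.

12

Listing terms: t(0) = 16; t(1) = 7; t(2) = 17; t(3) = 11; t(4) = 13; t(5) = 7; t(6) = 11; t(7) = 11; t(8) = 1; t(9) = 7; t(10) = 5; t(11) = 11; t(12) = 7; t(13) = 7; t(14) = 17.
Since (t(13), t(14)) = (t(1), t(2)) = (7, 17) (two consecutive terms determine the rest), the sequence is eventually periodic: after a pre-period of length 1 it cycles with period 12.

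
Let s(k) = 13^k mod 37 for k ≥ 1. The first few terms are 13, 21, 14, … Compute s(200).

Listing terms: s(1) = 13,  s(2) = 21,  s(3) = 14,  s(4) = 34,  s(5) = 35,  s(6) = 11,  s(7) = 32,  s(8) = 9,  s(9) = 6,  s(10) = 4,  s(11) = 15,  s(12) = 10,  s(13) = 19,  s(14) = 25,  s(15) = 29,  s(16) = 7,  s(17) = 17,  s(18) = 36,  s(19) = 24,  s(20) = 16,  s(21) = 23,  s(22) = 3,  s(23) = 2,  s(24) = 26,  s(25) = 5,  s(26) = 28,  s(27) = 31,  s(28) = 33,  s(29) = 22,  s(30) = 27,  s(31) = 18,  s(32) = 12,  s(33) = 8,  s(34) = 30,  s(35) = 20,  s(36) = 1,  s(37) = 13.
Since s(37) = s(1) = 13, the sequence is periodic with period 36.
So s(200) = s(1 + ((200-1) mod 36)) = s(20) = 16.

16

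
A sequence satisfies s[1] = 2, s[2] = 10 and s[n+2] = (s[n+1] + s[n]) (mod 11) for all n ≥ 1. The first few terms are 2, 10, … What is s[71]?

Computing terms: s[1] = 2, s[2] = 10, s[3] = 1, s[4] = 0, s[5] = 1, s[6] = 1, s[7] = 2, s[8] = 3, s[9] = 5, s[10] = 8, s[11] = 2, s[12] = 10.
Since (s[11], s[12]) = (s[1], s[2]) = (2, 10) (two consecutive terms determine the rest), the sequence is periodic with period 10.
(71 - 1) mod 10 = 0, so s[71] = s[1] = 2.

2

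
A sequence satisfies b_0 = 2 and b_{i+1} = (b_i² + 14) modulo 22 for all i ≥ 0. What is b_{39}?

12

Computing terms: b_0 = 2; b_1 = 18; b_2 = 8; b_3 = 12; b_4 = 4; b_5 = 8.
Since b_5 = b_2 = 8, the sequence is eventually periodic: after a pre-period of length 2 it cycles with period 3.
For i ≥ 2, b_i depends only on (i - 2) mod 3. (39 - 2) mod 3 = 1, so b_{39} = b_3 = 12.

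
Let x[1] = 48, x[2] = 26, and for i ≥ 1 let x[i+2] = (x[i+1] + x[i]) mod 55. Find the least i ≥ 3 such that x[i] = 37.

Computing terms: x[1] = 48; x[2] = 26; x[3] = 19; x[4] = 45; x[5] = 9; x[6] = 54; x[7] = 8; x[8] = 7; x[9] = 15; x[10] = 22; x[11] = 37; x[12] = 4; x[13] = 41; x[14] = 45; x[15] = 31; x[16] = 21; x[17] = 52; x[18] = 18; x[19] = 15; x[20] = 33; x[21] = 48; x[22] = 26.
The sequence repeats with period 20.
The value 37 first appears (with i ≥ 3) at x[11].

11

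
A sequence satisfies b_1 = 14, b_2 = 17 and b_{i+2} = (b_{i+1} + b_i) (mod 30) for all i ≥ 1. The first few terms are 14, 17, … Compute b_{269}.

Computing terms: b_1 = 14; b_2 = 17; b_3 = 1; b_4 = 18; b_5 = 19; b_6 = 7; b_7 = 26; b_8 = 3; b_9 = 29; b_{10} = 2; b_{11} = 1; b_{12} = 3; b_{13} = 4; b_{14} = 7; b_{15} = 11; b_{16} = 18; b_{17} = 29; b_{18} = 17; b_{19} = 16; b_{20} = 3; b_{21} = 19; b_{22} = 22; b_{23} = 11; b_{24} = 3; b_{25} = 14; b_{26} = 17.
Since (b_{25}, b_{26}) = (b_1, b_2) = (14, 17) (two consecutive terms determine the rest), the sequence is periodic with period 24.
(269 - 1) mod 24 = 4, so b_{269} = b_5 = 19.

19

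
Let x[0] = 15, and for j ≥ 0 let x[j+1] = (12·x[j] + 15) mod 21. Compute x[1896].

15

We have x[0] = 15,  x[1] = 6,  x[2] = 3,  x[3] = 9,  x[4] = 18,  x[5] = 0,  x[6] = 15.
Since x[6] = x[0] = 15, the sequence is periodic with period 6.
(1896 - 0) mod 6 = 0, so x[1896] = x[0] = 15.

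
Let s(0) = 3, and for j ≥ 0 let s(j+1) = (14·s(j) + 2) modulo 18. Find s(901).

8

Computing terms: s(0) = 3; s(1) = 8; s(2) = 6; s(3) = 14; s(4) = 0; s(5) = 2; s(6) = 12; s(7) = 8.
Since s(7) = s(1) = 8, the sequence is eventually periodic: after a pre-period of length 1 it cycles with period 6.
For j ≥ 1, s(j) depends only on (j - 1) mod 6. (901 - 1) mod 6 = 0, so s(901) = s(1) = 8.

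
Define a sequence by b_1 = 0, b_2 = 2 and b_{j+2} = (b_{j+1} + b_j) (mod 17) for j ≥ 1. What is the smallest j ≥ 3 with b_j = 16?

Listing terms: b_1 = 0, b_2 = 2, b_3 = 2, b_4 = 4, b_5 = 6, b_6 = 10, b_7 = 16, b_8 = 9, b_9 = 8, b_{10} = 0, b_{11} = 8, b_{12} = 8, b_{13} = 16, b_{14} = 7, b_{15} = 6, b_{16} = 13, b_{17} = 2, b_{18} = 15, b_{19} = 0, b_{20} = 15, b_{21} = 15, b_{22} = 13, b_{23} = 11, b_{24} = 7, b_{25} = 1, b_{26} = 8, b_{27} = 9, b_{28} = 0, b_{29} = 9, b_{30} = 9, b_{31} = 1, b_{32} = 10, b_{33} = 11, b_{34} = 4, b_{35} = 15, b_{36} = 2, b_{37} = 0, b_{38} = 2.
The sequence repeats with period 36.
The value 16 first appears (with j ≥ 3) at b_7.

7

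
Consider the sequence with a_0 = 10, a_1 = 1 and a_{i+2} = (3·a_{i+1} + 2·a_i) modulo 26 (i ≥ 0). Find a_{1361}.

9

Computing terms: a_0 = 10, a_1 = 1, a_2 = 23, a_3 = 19, a_4 = 25, a_5 = 9, a_6 = 25, a_7 = 15, a_8 = 17, a_9 = 3, a_{10} = 17, a_{11} = 5, a_{12} = 23, a_{13} = 1, a_{14} = 23.
Since (a_{13}, a_{14}) = (a_1, a_2) = (1, 23) (two consecutive terms determine the rest), the sequence is eventually periodic: after a pre-period of length 1 it cycles with period 12.
For i ≥ 1, a_i depends only on (i - 1) mod 12. (1361 - 1) mod 12 = 4, so a_{1361} = a_5 = 9.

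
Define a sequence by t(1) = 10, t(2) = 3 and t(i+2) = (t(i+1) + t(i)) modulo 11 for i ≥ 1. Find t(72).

3

Listing terms: t(1) = 10,  t(2) = 3,  t(3) = 2,  t(4) = 5,  t(5) = 7,  t(6) = 1,  t(7) = 8,  t(8) = 9,  t(9) = 6,  t(10) = 4,  t(11) = 10,  t(12) = 3.
The sequence repeats with period 10.
(72 - 1) mod 10 = 1, so t(72) = t(2) = 3.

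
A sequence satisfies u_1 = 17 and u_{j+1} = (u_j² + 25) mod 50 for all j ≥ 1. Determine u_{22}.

36

u_1 = 17; u_2 = 14; u_3 = 21; u_4 = 16; u_5 = 31; u_6 = 36; u_7 = 21.
Since u_7 = u_3 = 21, the sequence is eventually periodic: after a pre-period of length 2 it cycles with period 4.
For j ≥ 3, u_j depends only on (j - 3) mod 4. (22 - 3) mod 4 = 3, so u_{22} = u_6 = 36.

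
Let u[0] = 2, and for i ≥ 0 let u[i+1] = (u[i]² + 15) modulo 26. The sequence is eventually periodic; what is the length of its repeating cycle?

4

Listing terms: u[0] = 2, u[1] = 19, u[2] = 12, u[3] = 3, u[4] = 24, u[5] = 19.
Since u[5] = u[1] = 19, the sequence is eventually periodic: after a pre-period of length 1 it cycles with period 4.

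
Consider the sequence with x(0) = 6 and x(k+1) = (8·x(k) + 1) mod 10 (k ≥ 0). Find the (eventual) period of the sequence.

x(0) = 6,  x(1) = 9,  x(2) = 3,  x(3) = 5,  x(4) = 1,  x(5) = 9.
Since x(5) = x(1) = 9, the sequence is eventually periodic: after a pre-period of length 1 it cycles with period 4.

4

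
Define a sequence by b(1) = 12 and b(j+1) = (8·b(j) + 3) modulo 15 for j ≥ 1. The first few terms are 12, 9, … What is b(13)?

b(1) = 12, b(2) = 9, b(3) = 0, b(4) = 3, b(5) = 12.
The sequence repeats with period 4.
(13 - 1) mod 4 = 0, so b(13) = b(1) = 12.

12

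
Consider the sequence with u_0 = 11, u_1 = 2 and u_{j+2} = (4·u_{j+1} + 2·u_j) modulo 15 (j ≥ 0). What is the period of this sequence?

Listing terms: u_0 = 11; u_1 = 2; u_2 = 0; u_3 = 4; u_4 = 1; u_5 = 12; u_6 = 5; u_7 = 14; u_8 = 6; u_9 = 7; u_{10} = 10; u_{11} = 9; u_{12} = 11; u_{13} = 2.
Since (u_{12}, u_{13}) = (u_0, u_1) = (11, 2) (two consecutive terms determine the rest), the sequence is periodic with period 12.

12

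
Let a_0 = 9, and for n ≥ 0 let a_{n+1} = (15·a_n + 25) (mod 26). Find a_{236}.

a_0 = 9,  a_1 = 4,  a_2 = 7,  a_3 = 0,  a_4 = 25,  a_5 = 10,  a_6 = 19,  a_7 = 24,  a_8 = 21,  a_9 = 2,  a_{10} = 3,  a_{11} = 18,  a_{12} = 9.
Since a_{12} = a_0 = 9, the sequence is periodic with period 12.
(236 - 0) mod 12 = 8, so a_{236} = a_8 = 21.

21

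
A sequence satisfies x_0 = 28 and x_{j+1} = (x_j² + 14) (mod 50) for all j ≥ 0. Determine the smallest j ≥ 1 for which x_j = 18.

2

Computing terms: x_0 = 28, x_1 = 48, x_2 = 18, x_3 = 38, x_4 = 8, x_5 = 28.
The sequence repeats with period 5.
The value 18 first appears (with j ≥ 1) at x_2.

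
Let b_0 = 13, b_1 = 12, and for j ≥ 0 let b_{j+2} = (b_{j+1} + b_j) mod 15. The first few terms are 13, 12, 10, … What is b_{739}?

4

b_0 = 13, b_1 = 12, b_2 = 10, b_3 = 7, b_4 = 2, b_5 = 9, b_6 = 11, b_7 = 5, b_8 = 1, b_9 = 6, b_{10} = 7, b_{11} = 13, b_{12} = 5, b_{13} = 3, b_{14} = 8, b_{15} = 11, b_{16} = 4, b_{17} = 0, b_{18} = 4, b_{19} = 4, b_{20} = 8, b_{21} = 12, b_{22} = 5, b_{23} = 2, b_{24} = 7, b_{25} = 9, b_{26} = 1, b_{27} = 10, b_{28} = 11, b_{29} = 6, b_{30} = 2, b_{31} = 8, b_{32} = 10, b_{33} = 3, b_{34} = 13, b_{35} = 1, b_{36} = 14, b_{37} = 0, b_{38} = 14, b_{39} = 14, b_{40} = 13, b_{41} = 12.
The sequence repeats with period 40.
(739 - 0) mod 40 = 19, so b_{739} = b_{19} = 4.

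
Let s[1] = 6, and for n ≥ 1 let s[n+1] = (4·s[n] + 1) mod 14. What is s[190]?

13

Computing terms: s[1] = 6; s[2] = 11; s[3] = 3; s[4] = 13; s[5] = 11.
Since s[5] = s[2] = 11, the sequence is eventually periodic: after a pre-period of length 1 it cycles with period 3.
For n ≥ 2, s[n] depends only on (n - 2) mod 3. (190 - 2) mod 3 = 2, so s[190] = s[4] = 13.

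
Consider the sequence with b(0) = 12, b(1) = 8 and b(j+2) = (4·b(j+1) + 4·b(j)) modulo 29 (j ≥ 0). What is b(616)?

We have b(0) = 12; b(1) = 8; b(2) = 22; b(3) = 4; b(4) = 17; b(5) = 26; b(6) = 27; b(7) = 9; b(8) = 28; b(9) = 3; b(10) = 8; b(11) = 15; b(12) = 5; b(13) = 22; b(14) = 21; b(15) = 27; b(16) = 18; b(17) = 6; b(18) = 9; b(19) = 2; b(20) = 15; b(21) = 10; b(22) = 13; b(23) = 5; b(24) = 14; b(25) = 18; b(26) = 12; b(27) = 4; b(28) = 6; b(29) = 11; b(30) = 10; b(31) = 26; b(32) = 28; b(33) = 13; b(34) = 19; b(35) = 12; b(36) = 8.
Since (b(35), b(36)) = (b(0), b(1)) = (12, 8) (two consecutive terms determine the rest), the sequence is periodic with period 35.
So b(616) = b(0 + ((616-0) mod 35)) = b(21) = 10.

10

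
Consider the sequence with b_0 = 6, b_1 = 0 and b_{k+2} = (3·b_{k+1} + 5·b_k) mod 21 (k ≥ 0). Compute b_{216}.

6

Computing terms: b_0 = 6,  b_1 = 0,  b_2 = 9,  b_3 = 6,  b_4 = 0.
The sequence repeats with period 3.
(216 - 0) mod 3 = 0, so b_{216} = b_0 = 6.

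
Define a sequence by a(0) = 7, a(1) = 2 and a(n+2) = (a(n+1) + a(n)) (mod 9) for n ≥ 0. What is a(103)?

1

We have a(0) = 7,  a(1) = 2,  a(2) = 0,  a(3) = 2,  a(4) = 2,  a(5) = 4,  a(6) = 6,  a(7) = 1,  a(8) = 7,  a(9) = 8,  a(10) = 6,  a(11) = 5,  a(12) = 2,  a(13) = 7,  a(14) = 0,  a(15) = 7,  a(16) = 7,  a(17) = 5,  a(18) = 3,  a(19) = 8,  a(20) = 2,  a(21) = 1,  a(22) = 3,  a(23) = 4,  a(24) = 7,  a(25) = 2.
Since (a(24), a(25)) = (a(0), a(1)) = (7, 2) (two consecutive terms determine the rest), the sequence is periodic with period 24.
(103 - 0) mod 24 = 7, so a(103) = a(7) = 1.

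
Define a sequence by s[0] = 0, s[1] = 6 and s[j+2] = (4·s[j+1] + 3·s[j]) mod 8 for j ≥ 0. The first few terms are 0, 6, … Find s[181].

6

Computing terms: s[0] = 0,  s[1] = 6,  s[2] = 0,  s[3] = 2,  s[4] = 0,  s[5] = 6.
The sequence repeats with period 4.
So s[181] = s[0 + ((181-0) mod 4)] = s[1] = 6.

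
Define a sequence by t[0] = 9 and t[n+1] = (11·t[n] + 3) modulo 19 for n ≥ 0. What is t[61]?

Listing terms: t[0] = 9; t[1] = 7; t[2] = 4; t[3] = 9.
Since t[3] = t[0] = 9, the sequence is periodic with period 3.
(61 - 0) mod 3 = 1, so t[61] = t[1] = 7.

7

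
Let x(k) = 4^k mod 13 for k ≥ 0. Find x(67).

Listing terms: x(0) = 1,  x(1) = 4,  x(2) = 3,  x(3) = 12,  x(4) = 9,  x(5) = 10,  x(6) = 1.
Since x(6) = x(0) = 1, the sequence is periodic with period 6.
So x(67) = x(0 + ((67-0) mod 6)) = x(1) = 4.

4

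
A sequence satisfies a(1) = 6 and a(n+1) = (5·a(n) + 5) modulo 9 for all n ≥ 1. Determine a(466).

5

We have a(1) = 6,  a(2) = 8,  a(3) = 0,  a(4) = 5,  a(5) = 3,  a(6) = 2,  a(7) = 6.
The sequence repeats with period 6.
So a(466) = a(1 + ((466-1) mod 6)) = a(4) = 5.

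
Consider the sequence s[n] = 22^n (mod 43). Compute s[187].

Computing terms: s[1] = 22; s[2] = 11; s[3] = 27; s[4] = 35; s[5] = 39; s[6] = 41; s[7] = 42; s[8] = 21; s[9] = 32; s[10] = 16; s[11] = 8; s[12] = 4; s[13] = 2; s[14] = 1; s[15] = 22.
Since s[15] = s[1] = 22, the sequence is periodic with period 14.
(187 - 1) mod 14 = 4, so s[187] = s[5] = 39.

39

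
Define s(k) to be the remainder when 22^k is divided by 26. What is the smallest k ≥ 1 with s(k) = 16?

2

s(0) = 1,  s(1) = 22,  s(2) = 16,  s(3) = 14,  s(4) = 22.
Since s(4) = s(1) = 22, the sequence is eventually periodic: after a pre-period of length 1 it cycles with period 3.
The value 16 first appears (with k ≥ 1) at s(2).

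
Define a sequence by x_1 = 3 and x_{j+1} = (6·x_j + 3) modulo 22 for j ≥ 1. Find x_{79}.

x_1 = 3; x_2 = 21; x_3 = 19; x_4 = 7; x_5 = 1; x_6 = 9; x_7 = 13; x_8 = 15; x_9 = 5; x_{10} = 11; x_{11} = 3.
Since x_{11} = x_1 = 3, the sequence is periodic with period 10.
(79 - 1) mod 10 = 8, so x_{79} = x_9 = 5.

5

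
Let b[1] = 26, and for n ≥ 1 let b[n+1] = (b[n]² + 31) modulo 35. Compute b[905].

Listing terms: b[1] = 26, b[2] = 7, b[3] = 10, b[4] = 26.
Since b[4] = b[1] = 26, the sequence is periodic with period 3.
So b[905] = b[1 + ((905-1) mod 3)] = b[2] = 7.

7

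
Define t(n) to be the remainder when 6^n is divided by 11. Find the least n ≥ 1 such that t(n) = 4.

8

Listing terms: t(0) = 1,  t(1) = 6,  t(2) = 3,  t(3) = 7,  t(4) = 9,  t(5) = 10,  t(6) = 5,  t(7) = 8,  t(8) = 4,  t(9) = 2,  t(10) = 1.
Since t(10) = t(0) = 1, the sequence is periodic with period 10.
The value 4 first appears (with n ≥ 1) at t(8).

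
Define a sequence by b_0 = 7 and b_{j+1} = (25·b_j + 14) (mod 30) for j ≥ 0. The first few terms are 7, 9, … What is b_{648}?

19

We have b_0 = 7, b_1 = 9, b_2 = 29, b_3 = 19, b_4 = 9.
Since b_4 = b_1 = 9, the sequence is eventually periodic: after a pre-period of length 1 it cycles with period 3.
For j ≥ 1, b_j depends only on (j - 1) mod 3. (648 - 1) mod 3 = 2, so b_{648} = b_3 = 19.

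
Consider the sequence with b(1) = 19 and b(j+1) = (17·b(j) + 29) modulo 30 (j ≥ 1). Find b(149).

19

Computing terms: b(1) = 19; b(2) = 22; b(3) = 13; b(4) = 10; b(5) = 19.
Since b(5) = b(1) = 19, the sequence is periodic with period 4.
(149 - 1) mod 4 = 0, so b(149) = b(1) = 19.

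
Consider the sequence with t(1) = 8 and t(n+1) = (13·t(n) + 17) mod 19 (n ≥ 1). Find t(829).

8

Listing terms: t(1) = 8,  t(2) = 7,  t(3) = 13,  t(4) = 15,  t(5) = 3,  t(6) = 18,  t(7) = 4,  t(8) = 12,  t(9) = 2,  t(10) = 5,  t(11) = 6,  t(12) = 0,  t(13) = 17,  t(14) = 10,  t(15) = 14,  t(16) = 9,  t(17) = 1,  t(18) = 11,  t(19) = 8.
The sequence repeats with period 18.
(829 - 1) mod 18 = 0, so t(829) = t(1) = 8.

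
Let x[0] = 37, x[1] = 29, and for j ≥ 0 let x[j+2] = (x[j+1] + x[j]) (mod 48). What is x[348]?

29

We have x[0] = 37,  x[1] = 29,  x[2] = 18,  x[3] = 47,  x[4] = 17,  x[5] = 16,  x[6] = 33,  x[7] = 1,  x[8] = 34,  x[9] = 35,  x[10] = 21,  x[11] = 8,  x[12] = 29,  x[13] = 37,  x[14] = 18,  x[15] = 7,  x[16] = 25,  x[17] = 32,  x[18] = 9,  x[19] = 41,  x[20] = 2,  x[21] = 43,  x[22] = 45,  x[23] = 40,  x[24] = 37,  x[25] = 29.
The sequence repeats with period 24.
(348 - 0) mod 24 = 12, so x[348] = x[12] = 29.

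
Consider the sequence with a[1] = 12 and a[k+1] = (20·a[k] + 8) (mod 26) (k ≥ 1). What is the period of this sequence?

a[1] = 12, a[2] = 14, a[3] = 2, a[4] = 22, a[5] = 6, a[6] = 24, a[7] = 20, a[8] = 18, a[9] = 4, a[10] = 10, a[11] = 0, a[12] = 8, a[13] = 12.
The sequence repeats with period 12.

12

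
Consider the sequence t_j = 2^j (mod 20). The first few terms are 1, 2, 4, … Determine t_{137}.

t_0 = 1; t_1 = 2; t_2 = 4; t_3 = 8; t_4 = 16; t_5 = 12; t_6 = 4.
Since t_6 = t_2 = 4, the sequence is eventually periodic: after a pre-period of length 2 it cycles with period 4.
For j ≥ 2, t_j depends only on (j - 2) mod 4. (137 - 2) mod 4 = 3, so t_{137} = t_5 = 12.

12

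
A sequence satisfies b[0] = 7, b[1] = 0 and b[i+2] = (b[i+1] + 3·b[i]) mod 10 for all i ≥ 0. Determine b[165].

We have b[0] = 7, b[1] = 0, b[2] = 1, b[3] = 1, b[4] = 4, b[5] = 7, b[6] = 9, b[7] = 0, b[8] = 7, b[9] = 7, b[10] = 8, b[11] = 9, b[12] = 3, b[13] = 0, b[14] = 9, b[15] = 9, b[16] = 6, b[17] = 3, b[18] = 1, b[19] = 0, b[20] = 3, b[21] = 3, b[22] = 2, b[23] = 1, b[24] = 7, b[25] = 0.
Since (b[24], b[25]) = (b[0], b[1]) = (7, 0) (two consecutive terms determine the rest), the sequence is periodic with period 24.
(165 - 0) mod 24 = 21, so b[165] = b[21] = 3.

3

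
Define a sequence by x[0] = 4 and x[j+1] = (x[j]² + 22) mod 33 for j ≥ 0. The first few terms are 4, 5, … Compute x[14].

We have x[0] = 4; x[1] = 5; x[2] = 14; x[3] = 20; x[4] = 26; x[5] = 5.
Since x[5] = x[1] = 5, the sequence is eventually periodic: after a pre-period of length 1 it cycles with period 4.
For j ≥ 1, x[j] depends only on (j - 1) mod 4. (14 - 1) mod 4 = 1, so x[14] = x[2] = 14.

14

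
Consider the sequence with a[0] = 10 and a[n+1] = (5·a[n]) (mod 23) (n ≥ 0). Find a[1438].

22

We have a[0] = 10; a[1] = 4; a[2] = 20; a[3] = 8; a[4] = 17; a[5] = 16; a[6] = 11; a[7] = 9; a[8] = 22; a[9] = 18; a[10] = 21; a[11] = 13; a[12] = 19; a[13] = 3; a[14] = 15; a[15] = 6; a[16] = 7; a[17] = 12; a[18] = 14; a[19] = 1; a[20] = 5; a[21] = 2; a[22] = 10.
The sequence repeats with period 22.
(1438 - 0) mod 22 = 8, so a[1438] = a[8] = 22.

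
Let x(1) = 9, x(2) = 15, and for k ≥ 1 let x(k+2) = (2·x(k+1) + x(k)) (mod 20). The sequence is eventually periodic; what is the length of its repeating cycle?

12

Listing terms: x(1) = 9,  x(2) = 15,  x(3) = 19,  x(4) = 13,  x(5) = 5,  x(6) = 3,  x(7) = 11,  x(8) = 5,  x(9) = 1,  x(10) = 7,  x(11) = 15,  x(12) = 17,  x(13) = 9,  x(14) = 15.
Since (x(13), x(14)) = (x(1), x(2)) = (9, 15) (two consecutive terms determine the rest), the sequence is periodic with period 12.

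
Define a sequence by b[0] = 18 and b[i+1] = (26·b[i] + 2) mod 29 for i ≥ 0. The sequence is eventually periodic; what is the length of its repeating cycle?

28

Computing terms: b[0] = 18,  b[1] = 6,  b[2] = 13,  b[3] = 21,  b[4] = 26,  b[5] = 11,  b[6] = 27,  b[7] = 8,  b[8] = 7,  b[9] = 10,  b[10] = 1,  b[11] = 28,  b[12] = 5,  b[13] = 16,  b[14] = 12,  b[15] = 24,  b[16] = 17,  b[17] = 9,  b[18] = 4,  b[19] = 19,  b[20] = 3,  b[21] = 22,  b[22] = 23,  b[23] = 20,  b[24] = 0,  b[25] = 2,  b[26] = 25,  b[27] = 14,  b[28] = 18.
Since b[28] = b[0] = 18, the sequence is periodic with period 28.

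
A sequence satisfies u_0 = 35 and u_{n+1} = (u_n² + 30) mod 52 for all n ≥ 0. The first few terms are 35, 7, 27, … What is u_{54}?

We have u_0 = 35; u_1 = 7; u_2 = 27; u_3 = 31; u_4 = 3; u_5 = 39; u_6 = 43; u_7 = 7.
Since u_7 = u_1 = 7, the sequence is eventually periodic: after a pre-period of length 1 it cycles with period 6.
For n ≥ 1, u_n depends only on (n - 1) mod 6. (54 - 1) mod 6 = 5, so u_{54} = u_6 = 43.

43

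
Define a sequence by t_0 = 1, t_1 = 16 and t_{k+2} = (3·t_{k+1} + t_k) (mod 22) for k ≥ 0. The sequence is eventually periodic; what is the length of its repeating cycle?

24

We have t_0 = 1,  t_1 = 16,  t_2 = 5,  t_3 = 9,  t_4 = 10,  t_5 = 17,  t_6 = 17,  t_7 = 2,  t_8 = 1,  t_9 = 5,  t_{10} = 16,  t_{11} = 9,  t_{12} = 21,  t_{13} = 6,  t_{14} = 17,  t_{15} = 13,  t_{16} = 12,  t_{17} = 5,  t_{18} = 5,  t_{19} = 20,  t_{20} = 21,  t_{21} = 17,  t_{22} = 6,  t_{23} = 13,  t_{24} = 1,  t_{25} = 16.
The sequence repeats with period 24.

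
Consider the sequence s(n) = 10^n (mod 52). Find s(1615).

36

We have s(0) = 1, s(1) = 10, s(2) = 48, s(3) = 12, s(4) = 16, s(5) = 4, s(6) = 40, s(7) = 36, s(8) = 48.
Since s(8) = s(2) = 48, the sequence is eventually periodic: after a pre-period of length 2 it cycles with period 6.
For n ≥ 2, s(n) depends only on (n - 2) mod 6. (1615 - 2) mod 6 = 5, so s(1615) = s(7) = 36.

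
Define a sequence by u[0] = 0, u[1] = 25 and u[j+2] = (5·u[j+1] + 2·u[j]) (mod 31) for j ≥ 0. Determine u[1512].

0

u[0] = 0, u[1] = 25, u[2] = 1, u[3] = 24, u[4] = 29, u[5] = 7, u[6] = 0, u[7] = 14, u[8] = 8, u[9] = 6, u[10] = 15, u[11] = 25, u[12] = 0, u[13] = 19, u[14] = 2, u[15] = 17, u[16] = 27, u[17] = 14, u[18] = 0, u[19] = 28, u[20] = 16, u[21] = 12, u[22] = 30, u[23] = 19, u[24] = 0, u[25] = 7, u[26] = 4, u[27] = 3, u[28] = 23, u[29] = 28, u[30] = 0, u[31] = 25.
The sequence repeats with period 30.
(1512 - 0) mod 30 = 12, so u[1512] = u[12] = 0.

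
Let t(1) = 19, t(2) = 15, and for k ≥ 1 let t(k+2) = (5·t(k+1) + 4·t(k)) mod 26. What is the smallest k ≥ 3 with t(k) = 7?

Computing terms: t(1) = 19,  t(2) = 15,  t(3) = 21,  t(4) = 9,  t(5) = 25,  t(6) = 5,  t(7) = 21,  t(8) = 21,  t(9) = 7,  t(10) = 15,  t(11) = 25,  t(12) = 3,  t(13) = 11,  t(14) = 15,  t(15) = 15,  t(16) = 5,  t(17) = 7,  t(18) = 3,  t(19) = 17,  t(20) = 19,  t(21) = 7,  t(22) = 7,  t(23) = 11,  t(24) = 5,  t(25) = 17,  t(26) = 1,  t(27) = 21,  t(28) = 5,  t(29) = 5,  t(30) = 19,  t(31) = 11,  t(32) = 1,  t(33) = 23,  t(34) = 15,  t(35) = 11,  t(36) = 11,  t(37) = 21,  t(38) = 19,  t(39) = 23,  t(40) = 9,  t(41) = 7,  t(42) = 19,  t(43) = 19,  t(44) = 15.
The sequence repeats with period 42.
The value 7 first appears (with k ≥ 3) at t(9).

9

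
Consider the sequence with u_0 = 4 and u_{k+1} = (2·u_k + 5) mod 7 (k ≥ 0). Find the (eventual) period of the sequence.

3

Listing terms: u_0 = 4; u_1 = 6; u_2 = 3; u_3 = 4.
Since u_3 = u_0 = 4, the sequence is periodic with period 3.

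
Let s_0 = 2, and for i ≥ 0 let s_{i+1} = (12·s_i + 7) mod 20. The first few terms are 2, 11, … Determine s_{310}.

19

We have s_0 = 2; s_1 = 11; s_2 = 19; s_3 = 15; s_4 = 7; s_5 = 11.
Since s_5 = s_1 = 11, the sequence is eventually periodic: after a pre-period of length 1 it cycles with period 4.
For i ≥ 1, s_i depends only on (i - 1) mod 4. (310 - 1) mod 4 = 1, so s_{310} = s_2 = 19.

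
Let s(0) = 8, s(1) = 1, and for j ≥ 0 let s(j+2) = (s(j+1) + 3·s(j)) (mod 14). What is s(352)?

Computing terms: s(0) = 8; s(1) = 1; s(2) = 11; s(3) = 0; s(4) = 5; s(5) = 5; s(6) = 6; s(7) = 7; s(8) = 11; s(9) = 4; s(10) = 9; s(11) = 7; s(12) = 6; s(13) = 13; s(14) = 3; s(15) = 0; s(16) = 9; s(17) = 9; s(18) = 8; s(19) = 7; s(20) = 3; s(21) = 10; s(22) = 5; s(23) = 7; s(24) = 8; s(25) = 1.
Since (s(24), s(25)) = (s(0), s(1)) = (8, 1) (two consecutive terms determine the rest), the sequence is periodic with period 24.
(352 - 0) mod 24 = 16, so s(352) = s(16) = 9.

9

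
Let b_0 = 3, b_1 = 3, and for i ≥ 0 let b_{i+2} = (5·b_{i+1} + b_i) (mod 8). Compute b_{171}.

Computing terms: b_0 = 3; b_1 = 3; b_2 = 2; b_3 = 5; b_4 = 3; b_5 = 4; b_6 = 7; b_7 = 7; b_8 = 2; b_9 = 1; b_{10} = 7; b_{11} = 4; b_{12} = 3; b_{13} = 3.
Since (b_{12}, b_{13}) = (b_0, b_1) = (3, 3) (two consecutive terms determine the rest), the sequence is periodic with period 12.
(171 - 0) mod 12 = 3, so b_{171} = b_3 = 5.

5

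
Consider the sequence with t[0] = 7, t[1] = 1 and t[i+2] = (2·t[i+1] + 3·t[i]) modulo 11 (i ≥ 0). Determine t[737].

2

Computing terms: t[0] = 7,  t[1] = 1,  t[2] = 1,  t[3] = 5,  t[4] = 2,  t[5] = 8,  t[6] = 0,  t[7] = 2,  t[8] = 4,  t[9] = 3,  t[10] = 7,  t[11] = 1.
Since (t[10], t[11]) = (t[0], t[1]) = (7, 1) (two consecutive terms determine the rest), the sequence is periodic with period 10.
(737 - 0) mod 10 = 7, so t[737] = t[7] = 2.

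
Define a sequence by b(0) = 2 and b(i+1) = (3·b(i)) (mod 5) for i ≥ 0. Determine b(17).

We have b(0) = 2,  b(1) = 1,  b(2) = 3,  b(3) = 4,  b(4) = 2.
The sequence repeats with period 4.
(17 - 0) mod 4 = 1, so b(17) = b(1) = 1.

1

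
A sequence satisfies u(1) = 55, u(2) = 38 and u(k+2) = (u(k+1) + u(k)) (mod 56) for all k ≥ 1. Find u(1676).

30

u(1) = 55, u(2) = 38, u(3) = 37, u(4) = 19, u(5) = 0, u(6) = 19, u(7) = 19, u(8) = 38, u(9) = 1, u(10) = 39, u(11) = 40, u(12) = 23, u(13) = 7, u(14) = 30, u(15) = 37, u(16) = 11, u(17) = 48, u(18) = 3, u(19) = 51, u(20) = 54, u(21) = 49, u(22) = 47, u(23) = 40, u(24) = 31, u(25) = 15, u(26) = 46, u(27) = 5, u(28) = 51, u(29) = 0, u(30) = 51, u(31) = 51, u(32) = 46, u(33) = 41, u(34) = 31, u(35) = 16, u(36) = 47, u(37) = 7, u(38) = 54, u(39) = 5, u(40) = 3, u(41) = 8, u(42) = 11, u(43) = 19, u(44) = 30, u(45) = 49, u(46) = 23, u(47) = 16, u(48) = 39, u(49) = 55, u(50) = 38.
The sequence repeats with period 48.
So u(1676) = u(1 + ((1676-1) mod 48)) = u(44) = 30.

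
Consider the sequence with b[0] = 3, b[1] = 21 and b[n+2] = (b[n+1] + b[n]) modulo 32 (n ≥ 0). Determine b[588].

b[0] = 3,  b[1] = 21,  b[2] = 24,  b[3] = 13,  b[4] = 5,  b[5] = 18,  b[6] = 23,  b[7] = 9,  b[8] = 0,  b[9] = 9,  b[10] = 9,  b[11] = 18,  b[12] = 27,  b[13] = 13,  b[14] = 8,  b[15] = 21,  b[16] = 29,  b[17] = 18,  b[18] = 15,  b[19] = 1,  b[20] = 16,  b[21] = 17,  b[22] = 1,  b[23] = 18,  b[24] = 19,  b[25] = 5,  b[26] = 24,  b[27] = 29,  b[28] = 21,  b[29] = 18,  b[30] = 7,  b[31] = 25,  b[32] = 0,  b[33] = 25,  b[34] = 25,  b[35] = 18,  b[36] = 11,  b[37] = 29,  b[38] = 8,  b[39] = 5,  b[40] = 13,  b[41] = 18,  b[42] = 31,  b[43] = 17,  b[44] = 16,  b[45] = 1,  b[46] = 17,  b[47] = 18,  b[48] = 3,  b[49] = 21.
Since (b[48], b[49]) = (b[0], b[1]) = (3, 21) (two consecutive terms determine the rest), the sequence is periodic with period 48.
So b[588] = b[0 + ((588-0) mod 48)] = b[12] = 27.

27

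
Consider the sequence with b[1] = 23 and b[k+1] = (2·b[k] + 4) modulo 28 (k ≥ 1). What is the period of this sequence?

3

b[1] = 23,  b[2] = 22,  b[3] = 20,  b[4] = 16,  b[5] = 8,  b[6] = 20.
Since b[6] = b[3] = 20, the sequence is eventually periodic: after a pre-period of length 2 it cycles with period 3.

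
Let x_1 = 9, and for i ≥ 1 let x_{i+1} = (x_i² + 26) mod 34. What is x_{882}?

x_1 = 9; x_2 = 5; x_3 = 17; x_4 = 9.
The sequence repeats with period 3.
(882 - 1) mod 3 = 2, so x_{882} = x_3 = 17.

17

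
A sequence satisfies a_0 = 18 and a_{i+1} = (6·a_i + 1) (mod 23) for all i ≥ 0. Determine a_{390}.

4

Computing terms: a_0 = 18,  a_1 = 17,  a_2 = 11,  a_3 = 21,  a_4 = 12,  a_5 = 4,  a_6 = 2,  a_7 = 13,  a_8 = 10,  a_9 = 15,  a_{10} = 22,  a_{11} = 18.
Since a_{11} = a_0 = 18, the sequence is periodic with period 11.
(390 - 0) mod 11 = 5, so a_{390} = a_5 = 4.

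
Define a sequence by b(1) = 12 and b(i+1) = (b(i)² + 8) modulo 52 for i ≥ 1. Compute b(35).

48

b(1) = 12; b(2) = 48; b(3) = 24; b(4) = 12.
The sequence repeats with period 3.
So b(35) = b(1 + ((35-1) mod 3)) = b(2) = 48.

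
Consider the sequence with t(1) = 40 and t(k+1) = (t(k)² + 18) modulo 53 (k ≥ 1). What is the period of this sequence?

5

We have t(1) = 40; t(2) = 28; t(3) = 7; t(4) = 14; t(5) = 2; t(6) = 22; t(7) = 25; t(8) = 7.
Since t(8) = t(3) = 7, the sequence is eventually periodic: after a pre-period of length 2 it cycles with period 5.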